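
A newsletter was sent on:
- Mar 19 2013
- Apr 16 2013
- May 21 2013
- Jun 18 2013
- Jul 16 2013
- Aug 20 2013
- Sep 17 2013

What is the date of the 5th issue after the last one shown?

All dates are Tuesdays, 28, 35, 28, 28, 35, 28 days apart.
Specifically, the 3rd Tuesday of each month.
3rd Tuesday of October 2013: Oct 15 2013.
3rd Tuesday of November 2013: Nov 19 2013.
December 2013 — 3rd Tuesday is Dec 17 2013.
January 2014 — 3rd Tuesday is Jan 21 2014.
3rd Tuesday of February 2014: Feb 18 2014.

Feb 18 2014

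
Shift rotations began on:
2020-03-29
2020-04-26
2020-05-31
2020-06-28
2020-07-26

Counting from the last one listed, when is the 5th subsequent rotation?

Every date is a Sunday; gaps 28, 35, 28, 28 days.
Each is the last Sunday of its month (at least one falls on the 29th or later, ruling out '4th Sunday').
August 2020 ends with Sunday 2020-08-30.
September 2020 ends with Sunday 2020-09-27.
October 2020 ends with Sunday 2020-10-25.
November 2020 ends with Sunday 2020-11-29.
December 2020 ends with Sunday 2020-12-27.

2020-12-27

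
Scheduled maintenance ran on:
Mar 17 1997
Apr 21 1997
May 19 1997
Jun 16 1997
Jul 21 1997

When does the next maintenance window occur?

Gaps: 35, 28, 28, 35 days — a mix of 28 and 35. Every date is a Monday.
Each is the 3rd Monday of its month.
3rd Monday of August 1997: Aug 18 1997.

Aug 18 1997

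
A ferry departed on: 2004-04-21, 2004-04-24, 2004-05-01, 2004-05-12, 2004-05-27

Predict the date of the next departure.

Intervals are 3, 7, 11, 15 days — an arithmetic progression with common difference 4.
Next gap: 19 days. 2004-05-27 + 19 days = 2004-06-15.

2004-06-15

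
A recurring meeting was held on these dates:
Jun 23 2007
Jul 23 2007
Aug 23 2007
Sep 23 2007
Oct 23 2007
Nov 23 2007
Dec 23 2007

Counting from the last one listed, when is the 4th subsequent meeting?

Each date is the 23rd; the gaps (30, 31, 31, 30, 31, 30) track the month lengths.
The rule is the 23rd of each month.
January 2008: Jan 23 2008.
Next: February 2008 → Feb 23 2008.
Next: March 2008 → Mar 23 2008.
Next: April 2008 → Apr 23 2008.

Apr 23 2008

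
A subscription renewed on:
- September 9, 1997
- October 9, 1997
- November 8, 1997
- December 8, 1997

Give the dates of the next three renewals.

January 7, 1998; February 6, 1998; March 8, 1998

The spacing is 30, 30, 30 days — always 30 days.
December 8, 1997 + 30 days = January 7, 1998.
January 7, 1998 + 30 days = February 6, 1998.
February 6, 1998 + 30 days = March 8, 1998.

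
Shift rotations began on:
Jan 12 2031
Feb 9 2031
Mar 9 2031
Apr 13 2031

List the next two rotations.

May 11 2031, Jun 8 2031

Gaps: 28, 28, 35 days — a mix of 28 and 35. Every date is a Sunday.
Each is the 2nd Sunday of its month.
2nd Sunday of May 2031: May 11 2031.
2nd Sunday of June 2031: Jun 8 2031.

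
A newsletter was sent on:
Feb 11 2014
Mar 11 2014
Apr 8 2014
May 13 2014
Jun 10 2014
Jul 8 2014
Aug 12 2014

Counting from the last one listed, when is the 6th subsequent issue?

Feb 10 2015

Gaps: 28, 28, 35, 28, 28, 35 days — a mix of 28 and 35. Every date is a Tuesday.
Each is the 2nd Tuesday of its month.
September 2014 — 2nd Tuesday is Sep 9 2014.
October 2014 — 2nd Tuesday is Oct 14 2014.
2nd Tuesday of November 2014: Nov 11 2014.
2nd Tuesday of December 2014: Dec 9 2014.
January 2015 — 2nd Tuesday is Jan 13 2015.
2nd Tuesday of February 2015: Feb 10 2015.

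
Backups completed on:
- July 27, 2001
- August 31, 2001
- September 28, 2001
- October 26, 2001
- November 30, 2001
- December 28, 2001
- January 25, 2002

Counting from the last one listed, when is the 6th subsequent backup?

July 26, 2002

All Fridays; the gaps (35, 28, 28, 35, 28, 28) vary with month length.
This is the last Friday of each month.
February 2002 ends with Friday February 22, 2002.
March 2002 ends with Friday March 29, 2002.
April 2002 ends with Friday April 26, 2002.
May 2002 ends with Friday May 31, 2002.
Last Friday of June 2002: June 28, 2002.
Last Friday of July 2002: July 26, 2002.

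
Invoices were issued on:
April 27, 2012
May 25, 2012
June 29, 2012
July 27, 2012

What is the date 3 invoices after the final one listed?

These are Fridays with 28, 35, 28-day gaps.
Each is the final Friday of its month — June 29, 2012 is past the 28th, so '4th Friday' doesn't fit.
August 2012 ends with Friday August 31, 2012.
Last Friday of September 2012: September 28, 2012.
Last Friday of October 2012: October 26, 2012.

October 26, 2012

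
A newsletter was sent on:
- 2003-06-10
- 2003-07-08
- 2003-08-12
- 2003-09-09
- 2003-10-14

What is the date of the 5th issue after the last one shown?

All dates are Tuesdays, 28, 35, 28, 35 days apart.
Specifically, the 2nd Tuesday of each month.
November 2003 — 2nd Tuesday is 2003-11-11.
2nd Tuesday of December 2003: 2003-12-09.
2nd Tuesday of January 2004: 2004-01-13.
2nd Tuesday of February 2004: 2004-02-10.
March 2004 — 2nd Tuesday is 2004-03-09.

2004-03-09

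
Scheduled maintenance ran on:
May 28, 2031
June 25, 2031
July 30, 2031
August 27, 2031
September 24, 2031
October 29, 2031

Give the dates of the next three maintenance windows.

November 26, 2031; December 31, 2031; January 28, 2032

These are Wednesdays with 28, 35, 28, 28, 35-day gaps.
Each is the final Wednesday of its month — July 30, 2031 is past the 28th, so '4th Wednesday' doesn't fit.
November 2031 ends with Wednesday November 26, 2031.
December 2031 ends with Wednesday December 31, 2031.
January 2032 ends with Wednesday January 28, 2032.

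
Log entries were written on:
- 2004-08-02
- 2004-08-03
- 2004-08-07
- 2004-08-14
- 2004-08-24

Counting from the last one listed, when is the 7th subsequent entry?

Gaps: 1, 4, 7, 10 days — each gap is 3 larger than the previous one.
Next gap: 13 days. 2004-08-24 + 13 days = 2004-09-06.
Next gap: 16 days. 2004-09-06 + 16 days = 2004-09-22.
Next gap: 19 days. 2004-09-22 + 19 days = 2004-10-11.
Next gap: 22 days. 2004-10-11 + 22 days = 2004-11-02.
Next gap: 25 days. 2004-11-02 + 25 days = 2004-11-27.
Next gap: 28 days. 2004-11-27 + 28 days = 2004-12-25.
Next gap: 31 days. 2004-12-25 + 31 days = 2005-01-25.

2005-01-25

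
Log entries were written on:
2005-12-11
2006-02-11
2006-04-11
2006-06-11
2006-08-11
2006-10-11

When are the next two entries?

2006-12-11, 2007-02-11

Each date is the 11th; the gaps (62, 59, 61, 61, 61) track the month lengths.
The rule is the 11th of every 2 months.
December 2006: 2006-12-11.
Next: February 2007 → 2007-02-11.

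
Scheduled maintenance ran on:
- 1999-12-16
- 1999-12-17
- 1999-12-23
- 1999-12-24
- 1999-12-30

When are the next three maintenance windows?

1999-12-31, 2000-01-06, 2000-01-07

Every event lands on a Thursday or Friday (gaps cycle 1, 6, 1, 6).
So the schedule is: every Thursday and Friday.
Next Friday: 1999-12-31.
The following Thursday is 2000-01-06.
Next Friday: 2000-01-07.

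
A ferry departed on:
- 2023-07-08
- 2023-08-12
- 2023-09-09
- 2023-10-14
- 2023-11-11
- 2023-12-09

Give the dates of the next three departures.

2024-01-13, 2024-02-10, 2024-03-09

All dates are Saturdays, 35, 28, 35, 28, 28 days apart.
Specifically, the 2nd Saturday of each month.
2nd Saturday of January 2024: 2024-01-13.
February 2024 — 2nd Saturday is 2024-02-10.
March 2024 — 2nd Saturday is 2024-03-09.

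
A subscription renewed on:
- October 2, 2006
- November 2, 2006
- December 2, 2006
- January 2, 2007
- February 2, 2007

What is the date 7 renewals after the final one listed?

Each date is the 2nd; the gaps (31, 30, 31, 31) track the month lengths.
The rule is the 2nd of each month.
March 2007: March 2, 2007.
Next: April 2007 → April 2, 2007.
Next: May 2007 → May 2, 2007.
June 2007: June 2, 2007.
July 2007: July 2, 2007.
August 2007: August 2, 2007.
Next: September 2007 → September 2, 2007.

September 2, 2007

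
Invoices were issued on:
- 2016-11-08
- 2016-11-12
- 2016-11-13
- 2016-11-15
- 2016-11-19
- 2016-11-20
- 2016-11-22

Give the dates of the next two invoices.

The gap pattern 4, 1, 2, 4, 1, 2 repeats every 3 events.
These are the Tuesdays, Saturdays and Sundays of each week.
The following Saturday is 2016-11-26.
The following Sunday is 2016-11-27.

2016-11-26, 2016-11-27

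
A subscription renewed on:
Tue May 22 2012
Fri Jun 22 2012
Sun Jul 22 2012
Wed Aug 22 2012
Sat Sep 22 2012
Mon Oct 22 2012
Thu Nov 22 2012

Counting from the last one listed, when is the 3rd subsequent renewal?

Gaps: 31, 30, 31, 31, 30, 31 days — not constant. Every event is on the 22nd of the month.
Pattern: the 22nd of each month.
Next: December 2012 → Sat Dec 22 2012.
Next: January 2013 → Tue Jan 22 2013.
Next: February 2013 → Fri Feb 22 2013.

Fri Feb 22 2013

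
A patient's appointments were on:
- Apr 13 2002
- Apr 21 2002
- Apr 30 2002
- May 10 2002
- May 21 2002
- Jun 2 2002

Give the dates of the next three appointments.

Gaps: 8, 9, 10, 11, 12 days — each gap is 1 larger than the previous one.
Next gap: 13 days. Jun 2 2002 + 13 days = Jun 15 2002.
Next gap: 14 days. Jun 15 2002 + 14 days = Jun 29 2002.
Next gap: 15 days. Jun 29 2002 + 15 days = Jul 14 2002.

Jun 15 2002, Jun 29 2002, Jul 14 2002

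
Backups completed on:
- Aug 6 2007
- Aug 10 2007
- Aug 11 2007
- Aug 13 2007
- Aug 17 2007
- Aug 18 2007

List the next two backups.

Aug 20 2007, Aug 24 2007

Gaps: 4, 1, 2, 4, 1 days — not constant, but cyclic with period 3.
The events fall on every Monday, Friday and Saturday.
The following Monday is Aug 20 2007.
The following Friday is Aug 24 2007.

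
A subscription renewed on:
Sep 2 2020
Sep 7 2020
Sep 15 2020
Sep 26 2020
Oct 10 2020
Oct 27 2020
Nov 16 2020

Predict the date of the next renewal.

Gaps: 5, 8, 11, 14, 17, 20 days — each gap is 3 larger than the previous one.
Next gap: 23 days. Nov 16 2020 + 23 days = Dec 9 2020.

Dec 9 2020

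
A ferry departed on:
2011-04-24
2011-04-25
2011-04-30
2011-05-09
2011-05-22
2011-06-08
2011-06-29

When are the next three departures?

Gaps: 1, 5, 9, 13, 17, 21 days — each gap is 4 larger than the previous one.
Next gap: 25 days. 2011-06-29 + 25 days = 2011-07-24.
Next gap: 29 days. 2011-07-24 + 29 days = 2011-08-22.
Next gap: 33 days. 2011-08-22 + 33 days = 2011-09-24.

2011-07-24, 2011-08-22, 2011-09-24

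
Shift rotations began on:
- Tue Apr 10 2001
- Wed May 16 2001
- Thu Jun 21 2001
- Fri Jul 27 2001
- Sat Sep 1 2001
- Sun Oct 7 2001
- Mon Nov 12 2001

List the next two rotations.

The spacing is 36, 36, 36, 36, 36, 36 days — always 36 days.
Mon Nov 12 2001 + 36 days = Tue Dec 18 2001.
Tue Dec 18 2001 + 36 days = Wed Jan 23 2002.

Tue Dec 18 2001, Wed Jan 23 2002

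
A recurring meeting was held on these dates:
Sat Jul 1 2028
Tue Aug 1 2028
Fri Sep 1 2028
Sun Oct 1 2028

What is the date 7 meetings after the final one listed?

Tue May 1 2029

The day-of-month is always 1 (31, 31, 30 days between events).
So this recurs on the 1st of each month.
November 2028: Wed Nov 1 2028.
Next: December 2028 → Fri Dec 1 2028.
Next: January 2029 → Mon Jan 1 2029.
Next: February 2029 → Thu Feb 1 2029.
Next: March 2029 → Thu Mar 1 2029.
April 2029: Sun Apr 1 2029.
May 2029: Tue May 1 2029.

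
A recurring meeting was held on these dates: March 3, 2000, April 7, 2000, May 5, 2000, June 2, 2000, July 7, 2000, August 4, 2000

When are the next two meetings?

September 1, 2000; October 6, 2000

Gaps: 35, 28, 28, 35, 28 days — a mix of 28 and 35. Every date is a Friday.
Each is the 1st Friday of its month.
1st Friday of September 2000: September 1, 2000.
1st Friday of October 2000: October 6, 2000.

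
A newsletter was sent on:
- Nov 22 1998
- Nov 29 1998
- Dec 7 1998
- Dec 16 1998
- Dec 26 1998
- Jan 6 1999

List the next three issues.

Jan 18 1999, Jan 31 1999, Feb 14 1999

Gaps: 7, 8, 9, 10, 11 days — each gap is 1 larger than the previous one.
Next gap: 12 days. Jan 6 1999 + 12 days = Jan 18 1999.
Next gap: 13 days. Jan 18 1999 + 13 days = Jan 31 1999.
Next gap: 14 days. Jan 31 1999 + 14 days = Feb 14 1999.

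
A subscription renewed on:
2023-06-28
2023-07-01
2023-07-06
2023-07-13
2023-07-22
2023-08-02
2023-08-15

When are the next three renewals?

2023-08-30, 2023-09-16, 2023-10-05

The spacing grows by 2 each time: 3, 5, 7, 9, 11, 13 days.
Next gap: 15 days. 2023-08-15 + 15 days = 2023-08-30.
Next gap: 17 days. 2023-08-30 + 17 days = 2023-09-16.
Next gap: 19 days. 2023-09-16 + 19 days = 2023-10-05.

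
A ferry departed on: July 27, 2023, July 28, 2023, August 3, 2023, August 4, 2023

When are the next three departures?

Gaps: 1, 6, 1 days — not constant, but cyclic with period 2.
The events fall on every Thursday and Friday.
The following Thursday is August 10, 2023.
Next Friday: August 11, 2023.
The following Thursday is August 17, 2023.

August 10, 2023; August 11, 2023; August 17, 2023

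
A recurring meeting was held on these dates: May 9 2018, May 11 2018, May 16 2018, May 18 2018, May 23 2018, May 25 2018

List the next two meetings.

Every event lands on a Wednesday or Friday (gaps cycle 2, 5, 2, 5, 2).
So the schedule is: every Wednesday and Friday.
The following Wednesday is May 30 2018.
Next Friday: Jun 1 2018.

May 30 2018, Jun 1 2018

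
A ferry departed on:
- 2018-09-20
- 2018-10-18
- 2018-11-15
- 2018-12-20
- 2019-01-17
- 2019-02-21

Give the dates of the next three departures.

Gaps: 28, 28, 35, 28, 35 days — a mix of 28 and 35. Every date is a Thursday.
Each is the 3rd Thursday of its month.
3rd Thursday of March 2019: 2019-03-21.
3rd Thursday of April 2019: 2019-04-18.
May 2019 — 3rd Thursday is 2019-05-16.

2019-03-21, 2019-04-18, 2019-05-16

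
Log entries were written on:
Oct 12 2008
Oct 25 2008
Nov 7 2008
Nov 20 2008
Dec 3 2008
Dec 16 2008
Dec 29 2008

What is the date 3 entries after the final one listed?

Feb 6 2009

Every event comes 13 days after the last (13, 13, 13, 13, 13, 13).
Dec 29 2008 + 13 days = Jan 11 2009.
Jan 11 2009 + 13 days = Jan 24 2009.
Jan 24 2009 + 13 days = Feb 6 2009.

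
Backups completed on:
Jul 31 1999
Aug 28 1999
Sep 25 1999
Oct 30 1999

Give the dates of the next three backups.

All Saturdays; the gaps (28, 28, 35) vary with month length.
This is the last Saturday of each month.
Last Saturday of November 1999: Nov 27 1999.
December 1999 ends with Saturday Dec 25 1999.
January 2000 ends with Saturday Jan 29 2000.

Nov 27 1999, Dec 25 1999, Jan 29 2000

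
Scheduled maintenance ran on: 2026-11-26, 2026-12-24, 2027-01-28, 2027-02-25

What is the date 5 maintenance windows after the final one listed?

2027-07-22

These are Thursdays at 28- or 35-day spacing (28, 35, 28).
The pattern: 4th Thursday of the month.
4th Thursday of March 2027: 2027-03-25.
4th Thursday of April 2027: 2027-04-22.
May 2027 — 4th Thursday is 2027-05-27.
4th Thursday of June 2027: 2027-06-24.
July 2027 — 4th Thursday is 2027-07-22.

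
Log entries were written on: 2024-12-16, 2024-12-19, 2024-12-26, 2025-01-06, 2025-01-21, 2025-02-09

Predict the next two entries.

2025-03-04, 2025-03-31

Gaps: 3, 7, 11, 15, 19 days — each gap is 4 larger than the previous one.
Next gap: 23 days. 2025-02-09 + 23 days = 2025-03-04.
Next gap: 27 days. 2025-03-04 + 27 days = 2025-03-31.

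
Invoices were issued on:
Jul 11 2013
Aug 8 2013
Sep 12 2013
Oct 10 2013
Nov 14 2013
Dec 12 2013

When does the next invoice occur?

All dates are Thursdays, 28, 35, 28, 35, 28 days apart.
Specifically, the 2nd Thursday of each month.
2nd Thursday of January 2014: Jan 9 2014.

Jan 9 2014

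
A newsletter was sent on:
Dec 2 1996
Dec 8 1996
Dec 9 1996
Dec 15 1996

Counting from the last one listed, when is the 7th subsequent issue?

Jan 6 1997

Every event lands on a Monday or Sunday (gaps cycle 6, 1, 6).
So the schedule is: every Monday and Sunday.
The following Monday is Dec 16 1996.
The following Sunday is Dec 22 1996.
Next Monday: Dec 23 1996.
Next Sunday: Dec 29 1996.
Next Monday: Dec 30 1996.
Next Sunday: Jan 5 1997.
Next Monday: Jan 6 1997.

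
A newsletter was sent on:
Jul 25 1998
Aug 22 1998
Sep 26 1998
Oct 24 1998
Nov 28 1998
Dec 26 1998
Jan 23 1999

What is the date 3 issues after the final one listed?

All dates are Saturdays, 28, 35, 28, 35, 28, 28 days apart.
Specifically, the 4th Saturday of each month.
4th Saturday of February 1999: Feb 27 1999.
4th Saturday of March 1999: Mar 27 1999.
4th Saturday of April 1999: Apr 24 1999.

Apr 24 1999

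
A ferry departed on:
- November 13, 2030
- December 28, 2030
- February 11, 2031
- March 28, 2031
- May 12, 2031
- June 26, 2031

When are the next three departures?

Every event comes 45 days after the last (45, 45, 45, 45, 45).
June 26, 2031 + 45 days = August 10, 2031.
August 10, 2031 + 45 days = September 24, 2031.
September 24, 2031 + 45 days = November 8, 2031.

August 10, 2031; September 24, 2031; November 8, 2031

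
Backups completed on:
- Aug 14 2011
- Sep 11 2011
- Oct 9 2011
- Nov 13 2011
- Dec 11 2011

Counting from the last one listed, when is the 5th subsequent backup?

May 13 2012

Gaps: 28, 28, 35, 28 days — a mix of 28 and 35. Every date is a Sunday.
Each is the 2nd Sunday of its month.
2nd Sunday of January 2012: Jan 8 2012.
2nd Sunday of February 2012: Feb 12 2012.
March 2012 — 2nd Sunday is Mar 11 2012.
April 2012 — 2nd Sunday is Apr 8 2012.
May 2012 — 2nd Sunday is May 13 2012.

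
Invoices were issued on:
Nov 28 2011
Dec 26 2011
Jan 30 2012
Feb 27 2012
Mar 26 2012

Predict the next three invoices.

Apr 30 2012, May 28 2012, Jun 25 2012

These are Mondays with 28, 35, 28, 28-day gaps.
Each is the final Monday of its month — Jan 30 2012 is past the 28th, so '4th Monday' doesn't fit.
Last Monday of April 2012: Apr 30 2012.
May 2012 ends with Monday May 28 2012.
June 2012 ends with Monday Jun 25 2012.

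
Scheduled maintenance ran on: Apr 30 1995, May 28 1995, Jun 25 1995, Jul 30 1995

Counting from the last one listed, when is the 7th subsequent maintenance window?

These are Sundays with 28, 28, 35-day gaps.
Each is the final Sunday of its month — Apr 30 1995 is past the 28th, so '4th Sunday' doesn't fit.
Last Sunday of August 1995: Aug 27 1995.
September 1995 ends with Sunday Sep 24 1995.
Last Sunday of October 1995: Oct 29 1995.
November 1995 ends with Sunday Nov 26 1995.
Last Sunday of December 1995: Dec 31 1995.
January 1996 ends with Sunday Jan 28 1996.
Last Sunday of February 1996: Feb 25 1996.

Feb 25 1996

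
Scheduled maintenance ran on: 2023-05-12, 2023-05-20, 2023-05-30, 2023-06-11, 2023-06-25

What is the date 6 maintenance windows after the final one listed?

2023-10-29

Gaps: 8, 10, 12, 14 days — each gap is 2 larger than the previous one.
Next gap: 16 days. 2023-06-25 + 16 days = 2023-07-11.
Next gap: 18 days. 2023-07-11 + 18 days = 2023-07-29.
Next gap: 20 days. 2023-07-29 + 20 days = 2023-08-18.
Next gap: 22 days. 2023-08-18 + 22 days = 2023-09-09.
Next gap: 24 days. 2023-09-09 + 24 days = 2023-10-03.
Next gap: 26 days. 2023-10-03 + 26 days = 2023-10-29.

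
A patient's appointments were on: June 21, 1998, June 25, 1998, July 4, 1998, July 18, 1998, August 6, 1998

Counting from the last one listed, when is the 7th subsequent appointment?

May 6, 1999

Gaps: 4, 9, 14, 19 days — each gap is 5 larger than the previous one.
Next gap: 24 days. August 6, 1998 + 24 days = August 30, 1998.
Next gap: 29 days. August 30, 1998 + 29 days = September 28, 1998.
Next gap: 34 days. September 28, 1998 + 34 days = November 1, 1998.
Next gap: 39 days. November 1, 1998 + 39 days = December 10, 1998.
Next gap: 44 days. December 10, 1998 + 44 days = January 23, 1999.
Next gap: 49 days. January 23, 1999 + 49 days = March 13, 1999.
Next gap: 54 days. March 13, 1999 + 54 days = May 6, 1999.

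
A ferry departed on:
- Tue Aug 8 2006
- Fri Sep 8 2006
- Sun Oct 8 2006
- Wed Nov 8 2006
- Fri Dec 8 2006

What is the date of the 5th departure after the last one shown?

Tue May 8 2007

Gaps: 31, 30, 31, 30 days — not constant. Every event is on the 8th of the month.
Pattern: the 8th of each month.
Next: January 2007 → Mon Jan 8 2007.
February 2007: Thu Feb 8 2007.
Next: March 2007 → Thu Mar 8 2007.
Next: April 2007 → Sun Apr 8 2007.
Next: May 2007 → Tue May 8 2007.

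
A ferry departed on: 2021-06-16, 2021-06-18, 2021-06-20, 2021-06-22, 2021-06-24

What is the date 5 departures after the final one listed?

The spacing is 2, 2, 2, 2 days — always 2 days.
2021-06-24 + 2 days = 2021-06-26.
2021-06-26 + 2 days = 2021-06-28.
2021-06-28 + 2 days = 2021-06-30.
2021-06-30 + 2 days = 2021-07-02.
2021-07-02 + 2 days = 2021-07-04.

2021-07-04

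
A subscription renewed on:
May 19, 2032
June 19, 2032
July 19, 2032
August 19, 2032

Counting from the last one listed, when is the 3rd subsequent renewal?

The day-of-month is always 19 (31, 30, 31 days between events).
So this recurs on the 19th of each month.
Next: September 2032 → September 19, 2032.
Next: October 2032 → October 19, 2032.
November 2032: November 19, 2032.

November 19, 2032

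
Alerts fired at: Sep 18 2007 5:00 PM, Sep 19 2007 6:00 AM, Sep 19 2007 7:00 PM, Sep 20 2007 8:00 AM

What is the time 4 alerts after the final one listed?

Spacing: 13, 13, 13 h — constant 13 h.
Sep 20 2007 8:00 AM + 13 h = Sep 20 2007 9:00 PM.
Sep 20 2007 9:00 PM + 13 h = Sep 21 2007 10:00 AM.
Sep 21 2007 10:00 AM + 13 h = Sep 21 2007 11:00 PM.
Sep 21 2007 11:00 PM + 13 h = Sep 22 2007 12:00 PM.

Sep 22 2007 12:00 PM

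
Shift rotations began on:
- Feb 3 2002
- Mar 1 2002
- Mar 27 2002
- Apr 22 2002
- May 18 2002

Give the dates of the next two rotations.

Gaps between consecutive events: 26, 26, 26, 26 days — a constant 26-day interval.
May 18 2002 + 26 days = Jun 13 2002.
Jun 13 2002 + 26 days = Jul 9 2002.

Jun 13 2002, Jul 9 2002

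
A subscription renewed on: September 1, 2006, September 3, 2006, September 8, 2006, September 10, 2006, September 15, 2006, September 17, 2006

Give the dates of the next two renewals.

September 22, 2006; September 24, 2006

Gaps: 2, 5, 2, 5, 2 days — not constant, but cyclic with period 2.
The events fall on every Friday and Sunday.
Next Friday: September 22, 2006.
Next Sunday: September 24, 2006.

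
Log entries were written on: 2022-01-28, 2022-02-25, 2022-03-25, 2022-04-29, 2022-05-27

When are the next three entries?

Every date is a Friday; gaps 28, 28, 35, 28 days.
Each is the last Friday of its month (at least one falls on the 29th or later, ruling out '4th Friday').
Last Friday of June 2022: 2022-06-24.
Last Friday of July 2022: 2022-07-29.
Last Friday of August 2022: 2022-08-26.

2022-06-24, 2022-07-29, 2022-08-26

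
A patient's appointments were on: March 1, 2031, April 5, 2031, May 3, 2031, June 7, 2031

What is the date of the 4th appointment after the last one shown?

All dates are Saturdays, 35, 28, 35 days apart.
Specifically, the 1st Saturday of each month.
1st Saturday of July 2031: July 5, 2031.
August 2031 — 1st Saturday is August 2, 2031.
1st Saturday of September 2031: September 6, 2031.
October 2031 — 1st Saturday is October 4, 2031.

October 4, 2031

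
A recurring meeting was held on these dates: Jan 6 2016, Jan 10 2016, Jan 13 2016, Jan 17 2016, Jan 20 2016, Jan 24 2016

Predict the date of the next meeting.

Jan 27 2016

Gaps: 4, 3, 4, 3, 4 days — not constant, but cyclic with period 2.
The events fall on every Wednesday and Sunday.
The following Wednesday is Jan 27 2016.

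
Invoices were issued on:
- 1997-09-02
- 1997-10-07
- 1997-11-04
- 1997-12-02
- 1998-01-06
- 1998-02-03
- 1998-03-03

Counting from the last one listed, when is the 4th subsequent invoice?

All dates are Tuesdays, 35, 28, 28, 35, 28, 28 days apart.
Specifically, the 1st Tuesday of each month.
1st Tuesday of April 1998: 1998-04-07.
May 1998 — 1st Tuesday is 1998-05-05.
June 1998 — 1st Tuesday is 1998-06-02.
July 1998 — 1st Tuesday is 1998-07-07.

1998-07-07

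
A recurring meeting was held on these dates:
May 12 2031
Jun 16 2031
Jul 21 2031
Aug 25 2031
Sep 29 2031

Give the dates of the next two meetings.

Nov 3 2031, Dec 8 2031

The spacing is 35, 35, 35, 35 days — always 35 days.
Sep 29 2031 + 35 days = Nov 3 2031.
Nov 3 2031 + 35 days = Dec 8 2031.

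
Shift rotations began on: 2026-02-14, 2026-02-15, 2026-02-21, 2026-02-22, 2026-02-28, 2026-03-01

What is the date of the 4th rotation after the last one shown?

Gaps: 1, 6, 1, 6, 1 days — not constant, but cyclic with period 2.
The events fall on every Saturday and Sunday.
Next Saturday: 2026-03-07.
Next Sunday: 2026-03-08.
The following Saturday is 2026-03-14.
Next Sunday: 2026-03-15.

2026-03-15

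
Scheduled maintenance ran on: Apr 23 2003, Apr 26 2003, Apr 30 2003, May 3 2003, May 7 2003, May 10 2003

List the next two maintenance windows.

Gaps: 3, 4, 3, 4, 3 days — not constant, but cyclic with period 2.
The events fall on every Wednesday and Saturday.
Next Wednesday: May 14 2003.
Next Saturday: May 17 2003.

May 14 2003, May 17 2003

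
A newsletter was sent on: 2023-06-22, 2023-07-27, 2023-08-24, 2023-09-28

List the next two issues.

All dates are Thursdays, 35, 28, 35 days apart.
Specifically, the 4th Thursday of each month.
4th Thursday of October 2023: 2023-10-26.
November 2023 — 4th Thursday is 2023-11-23.

2023-10-26, 2023-11-23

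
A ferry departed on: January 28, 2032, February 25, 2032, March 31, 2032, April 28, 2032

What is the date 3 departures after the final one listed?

These are Wednesdays with 28, 35, 28-day gaps.
Each is the final Wednesday of its month — March 31, 2032 is past the 28th, so '4th Wednesday' doesn't fit.
May 2032 ends with Wednesday May 26, 2032.
June 2032 ends with Wednesday June 30, 2032.
July 2032 ends with Wednesday July 28, 2032.

July 28, 2032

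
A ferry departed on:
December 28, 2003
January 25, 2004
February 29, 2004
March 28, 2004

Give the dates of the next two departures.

These are Sundays with 28, 35, 28-day gaps.
Each is the final Sunday of its month — February 29, 2004 is past the 28th, so '4th Sunday' doesn't fit.
Last Sunday of April 2004: April 25, 2004.
Last Sunday of May 2004: May 30, 2004.

April 25, 2004; May 30, 2004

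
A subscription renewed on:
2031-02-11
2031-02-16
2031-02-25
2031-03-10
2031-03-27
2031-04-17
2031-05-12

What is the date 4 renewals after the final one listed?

2031-09-29

The spacing grows by 4 each time: 5, 9, 13, 17, 21, 25 days.
Next gap: 29 days. 2031-05-12 + 29 days = 2031-06-10.
Next gap: 33 days. 2031-06-10 + 33 days = 2031-07-13.
Next gap: 37 days. 2031-07-13 + 37 days = 2031-08-19.
Next gap: 41 days. 2031-08-19 + 41 days = 2031-09-29.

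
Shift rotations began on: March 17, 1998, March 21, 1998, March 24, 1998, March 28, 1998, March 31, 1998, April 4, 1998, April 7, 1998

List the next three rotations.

Every event lands on a Tuesday or Saturday (gaps cycle 4, 3, 4, 3, 4, 3).
So the schedule is: every Tuesday and Saturday.
The following Saturday is April 11, 1998.
The following Tuesday is April 14, 1998.
Next Saturday: April 18, 1998.

April 11, 1998; April 14, 1998; April 18, 1998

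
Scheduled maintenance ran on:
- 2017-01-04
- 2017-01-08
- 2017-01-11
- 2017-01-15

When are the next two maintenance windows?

2017-01-18, 2017-01-22

The gap pattern 4, 3, 4 repeats every 2 events.
These are the Wednesdays and Sundays of each week.
Next Wednesday: 2017-01-18.
Next Sunday: 2017-01-22.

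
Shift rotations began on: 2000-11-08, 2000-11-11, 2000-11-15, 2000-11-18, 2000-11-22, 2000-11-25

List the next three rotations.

2000-11-29, 2000-12-02, 2000-12-06

Gaps: 3, 4, 3, 4, 3 days — not constant, but cyclic with period 2.
The events fall on every Wednesday and Saturday.
Next Wednesday: 2000-11-29.
Next Saturday: 2000-12-02.
The following Wednesday is 2000-12-06.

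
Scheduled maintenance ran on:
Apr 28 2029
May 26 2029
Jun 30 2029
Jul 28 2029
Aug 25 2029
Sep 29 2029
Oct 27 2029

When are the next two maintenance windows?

Every date is a Saturday; gaps 28, 35, 28, 28, 35, 28 days.
Each is the last Saturday of its month (at least one falls on the 29th or later, ruling out '4th Saturday').
Last Saturday of November 2029: Nov 24 2029.
December 2029 ends with Saturday Dec 29 2029.

Nov 24 2029, Dec 29 2029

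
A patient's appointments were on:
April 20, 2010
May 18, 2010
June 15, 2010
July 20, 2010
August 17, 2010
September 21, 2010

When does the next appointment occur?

October 19, 2010

These are Tuesdays at 28- or 35-day spacing (28, 28, 35, 28, 35).
The pattern: 3rd Tuesday of the month.
3rd Tuesday of October 2010: October 19, 2010.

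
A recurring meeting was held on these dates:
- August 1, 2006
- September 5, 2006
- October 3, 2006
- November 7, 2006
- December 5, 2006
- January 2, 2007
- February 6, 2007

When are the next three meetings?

March 6, 2007; April 3, 2007; May 1, 2007

Gaps: 35, 28, 35, 28, 28, 35 days — a mix of 28 and 35. Every date is a Tuesday.
Each is the 1st Tuesday of its month.
March 2007 — 1st Tuesday is March 6, 2007.
April 2007 — 1st Tuesday is April 3, 2007.
1st Tuesday of May 2007: May 1, 2007.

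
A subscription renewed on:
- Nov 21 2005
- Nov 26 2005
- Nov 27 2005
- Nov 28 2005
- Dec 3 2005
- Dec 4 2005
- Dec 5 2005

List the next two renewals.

Every event lands on a Monday or Saturday or Sunday (gaps cycle 5, 1, 1, 5, 1, 1).
So the schedule is: every Monday, Saturday and Sunday.
The following Saturday is Dec 10 2005.
The following Sunday is Dec 11 2005.

Dec 10 2005, Dec 11 2005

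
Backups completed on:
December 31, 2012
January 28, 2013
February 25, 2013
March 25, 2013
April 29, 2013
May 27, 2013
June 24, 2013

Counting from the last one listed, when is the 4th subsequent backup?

All Mondays; the gaps (28, 28, 28, 35, 28, 28) vary with month length.
This is the last Monday of each month.
July 2013 ends with Monday July 29, 2013.
August 2013 ends with Monday August 26, 2013.
Last Monday of September 2013: September 30, 2013.
October 2013 ends with Monday October 28, 2013.

October 28, 2013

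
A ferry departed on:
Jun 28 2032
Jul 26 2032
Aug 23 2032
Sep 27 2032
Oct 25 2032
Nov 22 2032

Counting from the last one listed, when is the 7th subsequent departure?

Gaps: 28, 28, 35, 28, 28 days — a mix of 28 and 35. Every date is a Monday.
Each is the 4th Monday of its month.
December 2032 — 4th Monday is Dec 27 2032.
4th Monday of January 2033: Jan 24 2033.
February 2033 — 4th Monday is Feb 28 2033.
4th Monday of March 2033: Mar 28 2033.
4th Monday of April 2033: Apr 25 2033.
May 2033 — 4th Monday is May 23 2033.
June 2033 — 4th Monday is Jun 27 2033.

Jun 27 2033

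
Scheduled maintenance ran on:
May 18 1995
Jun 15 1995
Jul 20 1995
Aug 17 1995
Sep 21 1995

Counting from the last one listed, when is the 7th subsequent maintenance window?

Gaps: 28, 35, 28, 35 days — a mix of 28 and 35. Every date is a Thursday.
Each is the 3rd Thursday of its month.
3rd Thursday of October 1995: Oct 19 1995.
November 1995 — 3rd Thursday is Nov 16 1995.
3rd Thursday of December 1995: Dec 21 1995.
January 1996 — 3rd Thursday is Jan 18 1996.
3rd Thursday of February 1996: Feb 15 1996.
March 1996 — 3rd Thursday is Mar 21 1996.
3rd Thursday of April 1996: Apr 18 1996.

Apr 18 1996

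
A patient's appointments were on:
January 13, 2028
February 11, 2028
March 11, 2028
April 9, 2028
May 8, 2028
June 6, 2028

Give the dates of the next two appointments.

Gaps between consecutive events: 29, 29, 29, 29, 29 days — a constant 29-day interval.
June 6, 2028 + 29 days = July 5, 2028.
July 5, 2028 + 29 days = August 3, 2028.

July 5, 2028; August 3, 2028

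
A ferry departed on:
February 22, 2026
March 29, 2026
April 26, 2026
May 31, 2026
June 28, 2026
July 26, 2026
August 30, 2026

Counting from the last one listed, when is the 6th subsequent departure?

February 28, 2027

Every date is a Sunday; gaps 35, 28, 35, 28, 28, 35 days.
Each is the last Sunday of its month (at least one falls on the 29th or later, ruling out '4th Sunday').
Last Sunday of September 2026: September 27, 2026.
Last Sunday of October 2026: October 25, 2026.
Last Sunday of November 2026: November 29, 2026.
Last Sunday of December 2026: December 27, 2026.
Last Sunday of January 2027: January 31, 2027.
Last Sunday of February 2027: February 28, 2027.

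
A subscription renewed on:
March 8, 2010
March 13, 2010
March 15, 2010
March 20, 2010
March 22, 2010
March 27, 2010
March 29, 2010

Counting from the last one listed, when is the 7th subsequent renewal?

Gaps: 5, 2, 5, 2, 5, 2 days — not constant, but cyclic with period 2.
The events fall on every Monday and Saturday.
Next Saturday: April 3, 2010.
The following Monday is April 5, 2010.
Next Saturday: April 10, 2010.
The following Monday is April 12, 2010.
The following Saturday is April 17, 2010.
Next Monday: April 19, 2010.
The following Saturday is April 24, 2010.

April 24, 2010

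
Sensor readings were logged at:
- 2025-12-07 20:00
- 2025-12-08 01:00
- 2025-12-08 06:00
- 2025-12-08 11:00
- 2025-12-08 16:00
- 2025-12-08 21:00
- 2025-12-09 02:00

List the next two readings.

Spacing: 5, 5, 5, 5, 5, 5 h — constant 5 h.
2025-12-09 02:00 + 5 h = 2025-12-09 07:00.
2025-12-09 07:00 + 5 h = 2025-12-09 12:00.

2025-12-09 07:00, 2025-12-09 12:00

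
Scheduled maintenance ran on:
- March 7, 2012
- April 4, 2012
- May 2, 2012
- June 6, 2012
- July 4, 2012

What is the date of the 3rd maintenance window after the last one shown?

Gaps: 28, 28, 35, 28 days — a mix of 28 and 35. Every date is a Wednesday.
Each is the 1st Wednesday of its month.
1st Wednesday of August 2012: August 1, 2012.
September 2012 — 1st Wednesday is September 5, 2012.
October 2012 — 1st Wednesday is October 3, 2012.

October 3, 2012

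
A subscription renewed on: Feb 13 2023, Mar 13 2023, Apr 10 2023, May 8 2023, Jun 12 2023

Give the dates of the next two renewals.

Gaps: 28, 28, 28, 35 days — a mix of 28 and 35. Every date is a Monday.
Each is the 2nd Monday of its month.
July 2023 — 2nd Monday is Jul 10 2023.
2nd Monday of August 2023: Aug 14 2023.

Jul 10 2023, Aug 14 2023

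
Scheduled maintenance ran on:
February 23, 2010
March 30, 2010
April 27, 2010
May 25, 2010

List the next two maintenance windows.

June 29, 2010; July 27, 2010

Every date is a Tuesday; gaps 35, 28, 28 days.
Each is the last Tuesday of its month (at least one falls on the 29th or later, ruling out '4th Tuesday').
Last Tuesday of June 2010: June 29, 2010.
July 2010 ends with Tuesday July 27, 2010.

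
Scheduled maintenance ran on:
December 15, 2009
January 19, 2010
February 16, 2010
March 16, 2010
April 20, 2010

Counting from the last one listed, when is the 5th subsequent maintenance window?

All dates are Tuesdays, 35, 28, 28, 35 days apart.
Specifically, the 3rd Tuesday of each month.
3rd Tuesday of May 2010: May 18, 2010.
3rd Tuesday of June 2010: June 15, 2010.
July 2010 — 3rd Tuesday is July 20, 2010.
3rd Tuesday of August 2010: August 17, 2010.
September 2010 — 3rd Tuesday is September 21, 2010.

September 21, 2010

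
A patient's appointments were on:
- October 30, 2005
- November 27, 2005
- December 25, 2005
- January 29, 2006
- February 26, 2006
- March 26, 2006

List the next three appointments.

These are Sundays with 28, 28, 35, 28, 28-day gaps.
Each is the final Sunday of its month — October 30, 2005 is past the 28th, so '4th Sunday' doesn't fit.
Last Sunday of April 2006: April 30, 2006.
May 2006 ends with Sunday May 28, 2006.
Last Sunday of June 2006: June 25, 2006.

April 30, 2006; May 28, 2006; June 25, 2006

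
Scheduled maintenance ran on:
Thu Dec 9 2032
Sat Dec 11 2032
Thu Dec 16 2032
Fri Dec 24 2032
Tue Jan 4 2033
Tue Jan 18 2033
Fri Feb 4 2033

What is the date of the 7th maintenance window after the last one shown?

Fri Aug 26 2033

The spacing grows by 3 each time: 2, 5, 8, 11, 14, 17 days.
Next gap: 20 days. Fri Feb 4 2033 + 20 days = Thu Feb 24 2033.
Next gap: 23 days. Thu Feb 24 2033 + 23 days = Sat Mar 19 2033.
Next gap: 26 days. Sat Mar 19 2033 + 26 days = Thu Apr 14 2033.
Next gap: 29 days. Thu Apr 14 2033 + 29 days = Fri May 13 2033.
Next gap: 32 days. Fri May 13 2033 + 32 days = Tue Jun 14 2033.
Next gap: 35 days. Tue Jun 14 2033 + 35 days = Tue Jul 19 2033.
Next gap: 38 days. Tue Jul 19 2033 + 38 days = Fri Aug 26 2033.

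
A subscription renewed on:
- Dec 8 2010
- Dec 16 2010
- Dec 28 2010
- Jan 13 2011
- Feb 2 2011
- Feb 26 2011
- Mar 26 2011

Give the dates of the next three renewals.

Apr 27 2011, Jun 2 2011, Jul 12 2011

Intervals are 8, 12, 16, 20, 24, 28 days — an arithmetic progression with common difference 4.
Next gap: 32 days. Mar 26 2011 + 32 days = Apr 27 2011.
Next gap: 36 days. Apr 27 2011 + 36 days = Jun 2 2011.
Next gap: 40 days. Jun 2 2011 + 40 days = Jul 12 2011.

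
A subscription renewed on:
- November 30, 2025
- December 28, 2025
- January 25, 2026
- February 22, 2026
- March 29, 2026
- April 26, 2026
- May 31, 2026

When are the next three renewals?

June 28, 2026; July 26, 2026; August 30, 2026

All Sundays; the gaps (28, 28, 28, 35, 28, 35) vary with month length.
This is the last Sunday of each month.
Last Sunday of June 2026: June 28, 2026.
July 2026 ends with Sunday July 26, 2026.
August 2026 ends with Sunday August 30, 2026.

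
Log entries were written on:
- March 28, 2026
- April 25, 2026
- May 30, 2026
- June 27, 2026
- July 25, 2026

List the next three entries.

August 29, 2026; September 26, 2026; October 31, 2026

Every date is a Saturday; gaps 28, 35, 28, 28 days.
Each is the last Saturday of its month (at least one falls on the 29th or later, ruling out '4th Saturday').
Last Saturday of August 2026: August 29, 2026.
September 2026 ends with Saturday September 26, 2026.
October 2026 ends with Saturday October 31, 2026.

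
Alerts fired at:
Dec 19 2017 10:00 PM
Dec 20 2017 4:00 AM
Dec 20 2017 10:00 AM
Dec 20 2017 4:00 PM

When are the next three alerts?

Dec 20 2017 10:00 PM, Dec 21 2017 4:00 AM, Dec 21 2017 10:00 AM

Gaps: 6, 6, 6 hours — each event is 6 hours after the previous one.
Dec 20 2017 4:00 PM + 6 h = Dec 20 2017 10:00 PM.
Dec 20 2017 10:00 PM + 6 h = Dec 21 2017 4:00 AM.
Dec 21 2017 4:00 AM + 6 h = Dec 21 2017 10:00 AM.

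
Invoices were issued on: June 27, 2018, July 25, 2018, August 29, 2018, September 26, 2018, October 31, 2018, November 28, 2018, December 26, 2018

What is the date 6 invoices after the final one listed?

All Wednesdays; the gaps (28, 35, 28, 35, 28, 28) vary with month length.
This is the last Wednesday of each month.
Last Wednesday of January 2019: January 30, 2019.
February 2019 ends with Wednesday February 27, 2019.
March 2019 ends with Wednesday March 27, 2019.
Last Wednesday of April 2019: April 24, 2019.
May 2019 ends with Wednesday May 29, 2019.
Last Wednesday of June 2019: June 26, 2019.

June 26, 2019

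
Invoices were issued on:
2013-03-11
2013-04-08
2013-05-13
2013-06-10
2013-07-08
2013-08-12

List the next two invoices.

2013-09-09, 2013-10-14

These are Mondays at 28- or 35-day spacing (28, 35, 28, 28, 35).
The pattern: 2nd Monday of the month.
September 2013 — 2nd Monday is 2013-09-09.
2nd Monday of October 2013: 2013-10-14.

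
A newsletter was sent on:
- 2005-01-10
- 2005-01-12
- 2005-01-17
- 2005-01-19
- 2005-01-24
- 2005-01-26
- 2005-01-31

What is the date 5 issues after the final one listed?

2005-02-16

Gaps: 2, 5, 2, 5, 2, 5 days — not constant, but cyclic with period 2.
The events fall on every Monday and Wednesday.
The following Wednesday is 2005-02-02.
The following Monday is 2005-02-07.
Next Wednesday: 2005-02-09.
Next Monday: 2005-02-14.
The following Wednesday is 2005-02-16.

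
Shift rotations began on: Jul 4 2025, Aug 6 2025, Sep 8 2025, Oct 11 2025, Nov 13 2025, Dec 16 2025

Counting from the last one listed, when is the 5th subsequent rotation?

Every event comes 33 days after the last (33, 33, 33, 33, 33).
Dec 16 2025 + 33 days = Jan 18 2026.
Jan 18 2026 + 33 days = Feb 20 2026.
Feb 20 2026 + 33 days = Mar 25 2026.
Mar 25 2026 + 33 days = Apr 27 2026.
Apr 27 2026 + 33 days = May 30 2026.

May 30 2026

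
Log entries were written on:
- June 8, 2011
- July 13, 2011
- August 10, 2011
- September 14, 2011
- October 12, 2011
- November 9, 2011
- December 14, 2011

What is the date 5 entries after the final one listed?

May 9, 2012

These are Wednesdays at 28- or 35-day spacing (35, 28, 35, 28, 28, 35).
The pattern: 2nd Wednesday of the month.
January 2012 — 2nd Wednesday is January 11, 2012.
February 2012 — 2nd Wednesday is February 8, 2012.
2nd Wednesday of March 2012: March 14, 2012.
2nd Wednesday of April 2012: April 11, 2012.
2nd Wednesday of May 2012: May 9, 2012.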